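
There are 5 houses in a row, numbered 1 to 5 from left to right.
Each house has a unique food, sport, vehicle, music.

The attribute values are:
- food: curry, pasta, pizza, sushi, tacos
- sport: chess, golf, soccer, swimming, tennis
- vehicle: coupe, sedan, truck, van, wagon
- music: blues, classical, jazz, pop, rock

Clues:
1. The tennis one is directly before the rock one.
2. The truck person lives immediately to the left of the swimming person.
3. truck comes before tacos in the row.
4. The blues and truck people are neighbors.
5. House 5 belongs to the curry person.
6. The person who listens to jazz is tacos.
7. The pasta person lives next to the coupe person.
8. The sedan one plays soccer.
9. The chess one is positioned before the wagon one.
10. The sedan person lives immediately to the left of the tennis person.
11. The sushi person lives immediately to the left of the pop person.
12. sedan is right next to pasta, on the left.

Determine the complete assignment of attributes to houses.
Solution:

House | Food | Sport | Vehicle | Music
--------------------------------------
  1   | sushi | soccer | sedan | blues
  2   | pasta | tennis | truck | pop
  3   | pizza | swimming | coupe | rock
  4   | tacos | chess | van | jazz
  5   | curry | golf | wagon | classical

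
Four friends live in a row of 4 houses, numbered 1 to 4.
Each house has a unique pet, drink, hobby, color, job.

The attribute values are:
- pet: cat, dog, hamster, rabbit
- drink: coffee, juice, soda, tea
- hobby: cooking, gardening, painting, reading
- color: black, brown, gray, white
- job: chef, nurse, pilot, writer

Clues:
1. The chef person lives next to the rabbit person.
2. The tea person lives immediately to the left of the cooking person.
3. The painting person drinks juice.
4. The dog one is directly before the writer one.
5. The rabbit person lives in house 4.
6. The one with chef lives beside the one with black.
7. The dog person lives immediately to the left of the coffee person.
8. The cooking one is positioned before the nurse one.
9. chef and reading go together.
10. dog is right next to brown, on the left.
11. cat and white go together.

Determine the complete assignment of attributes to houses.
Solution:

House | Pet | Drink | Hobby | Color | Job
-----------------------------------------
  1   | dog | tea | gardening | gray | pilot
  2   | hamster | coffee | cooking | brown | writer
  3   | cat | soda | reading | white | chef
  4   | rabbit | juice | painting | black | nurse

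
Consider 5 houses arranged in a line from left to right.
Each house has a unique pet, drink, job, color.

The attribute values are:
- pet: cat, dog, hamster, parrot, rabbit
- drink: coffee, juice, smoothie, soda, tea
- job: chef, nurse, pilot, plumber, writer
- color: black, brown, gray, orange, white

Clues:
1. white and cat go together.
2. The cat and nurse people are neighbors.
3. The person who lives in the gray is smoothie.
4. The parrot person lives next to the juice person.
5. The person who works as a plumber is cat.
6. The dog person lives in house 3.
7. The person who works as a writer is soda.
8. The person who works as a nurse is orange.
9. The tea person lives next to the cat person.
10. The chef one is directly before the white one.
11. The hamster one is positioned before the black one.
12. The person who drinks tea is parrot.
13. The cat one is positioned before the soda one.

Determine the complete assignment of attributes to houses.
Solution:

House | Pet | Drink | Job | Color
---------------------------------
  1   | parrot | tea | chef | brown
  2   | cat | juice | plumber | white
  3   | dog | coffee | nurse | orange
  4   | hamster | smoothie | pilot | gray
  5   | rabbit | soda | writer | black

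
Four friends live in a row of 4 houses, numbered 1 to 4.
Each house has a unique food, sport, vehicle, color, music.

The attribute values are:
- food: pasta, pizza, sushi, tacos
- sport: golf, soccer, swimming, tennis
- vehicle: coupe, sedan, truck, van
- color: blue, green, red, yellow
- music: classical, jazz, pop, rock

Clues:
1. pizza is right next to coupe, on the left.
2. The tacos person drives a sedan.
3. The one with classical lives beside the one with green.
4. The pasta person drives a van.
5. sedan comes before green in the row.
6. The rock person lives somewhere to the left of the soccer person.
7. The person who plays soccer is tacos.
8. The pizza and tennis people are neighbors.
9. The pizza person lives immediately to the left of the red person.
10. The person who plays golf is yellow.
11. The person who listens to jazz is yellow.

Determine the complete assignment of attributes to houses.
Solution:

House | Food | Sport | Vehicle | Color | Music
----------------------------------------------
  1   | pizza | golf | truck | yellow | jazz
  2   | sushi | tennis | coupe | red | rock
  3   | tacos | soccer | sedan | blue | classical
  4   | pasta | swimming | van | green | pop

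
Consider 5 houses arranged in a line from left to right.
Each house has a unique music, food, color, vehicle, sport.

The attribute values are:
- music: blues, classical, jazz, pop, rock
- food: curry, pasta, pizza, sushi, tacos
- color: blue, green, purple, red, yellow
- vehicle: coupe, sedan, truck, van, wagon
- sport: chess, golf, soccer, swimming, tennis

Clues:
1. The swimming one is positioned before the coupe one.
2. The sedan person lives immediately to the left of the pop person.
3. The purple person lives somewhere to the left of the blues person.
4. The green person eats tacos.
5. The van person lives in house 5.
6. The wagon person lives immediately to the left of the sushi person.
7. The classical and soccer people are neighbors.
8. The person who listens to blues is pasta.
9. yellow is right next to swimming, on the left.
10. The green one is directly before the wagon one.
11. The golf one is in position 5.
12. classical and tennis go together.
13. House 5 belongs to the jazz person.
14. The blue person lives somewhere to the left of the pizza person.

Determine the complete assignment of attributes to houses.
Solution:

House | Music | Food | Color | Vehicle | Sport
----------------------------------------------
  1   | classical | tacos | green | sedan | tennis
  2   | pop | curry | yellow | wagon | soccer
  3   | rock | sushi | purple | truck | swimming
  4   | blues | pasta | blue | coupe | chess
  5   | jazz | pizza | red | van | golf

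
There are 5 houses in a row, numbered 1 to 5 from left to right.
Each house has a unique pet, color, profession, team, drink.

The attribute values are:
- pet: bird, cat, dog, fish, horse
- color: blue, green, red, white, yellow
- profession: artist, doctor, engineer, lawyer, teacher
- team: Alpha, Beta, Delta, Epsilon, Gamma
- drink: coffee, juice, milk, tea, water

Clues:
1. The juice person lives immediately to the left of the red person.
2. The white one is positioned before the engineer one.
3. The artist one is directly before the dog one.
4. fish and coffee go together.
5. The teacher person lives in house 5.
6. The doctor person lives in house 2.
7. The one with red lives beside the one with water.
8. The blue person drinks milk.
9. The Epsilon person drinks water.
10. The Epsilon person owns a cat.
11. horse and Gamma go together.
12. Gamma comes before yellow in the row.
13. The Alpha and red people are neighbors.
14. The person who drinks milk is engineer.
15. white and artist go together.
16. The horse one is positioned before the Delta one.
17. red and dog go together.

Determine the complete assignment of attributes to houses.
Solution:

House | Pet | Color | Profession | Team | Drink
-----------------------------------------------
  1   | bird | white | artist | Alpha | juice
  2   | dog | red | doctor | Beta | tea
  3   | cat | green | lawyer | Epsilon | water
  4   | horse | blue | engineer | Gamma | milk
  5   | fish | yellow | teacher | Delta | coffee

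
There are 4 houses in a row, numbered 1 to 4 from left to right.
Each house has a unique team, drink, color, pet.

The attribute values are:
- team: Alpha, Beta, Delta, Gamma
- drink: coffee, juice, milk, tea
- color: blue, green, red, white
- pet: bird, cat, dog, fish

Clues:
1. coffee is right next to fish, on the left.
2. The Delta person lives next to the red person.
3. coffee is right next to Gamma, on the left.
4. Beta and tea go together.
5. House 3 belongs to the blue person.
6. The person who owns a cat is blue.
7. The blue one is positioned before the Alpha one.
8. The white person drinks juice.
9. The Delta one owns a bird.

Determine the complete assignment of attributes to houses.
Solution:

House | Team | Drink | Color | Pet
----------------------------------
  1   | Delta | coffee | green | bird
  2   | Gamma | milk | red | fish
  3   | Beta | tea | blue | cat
  4   | Alpha | juice | white | dog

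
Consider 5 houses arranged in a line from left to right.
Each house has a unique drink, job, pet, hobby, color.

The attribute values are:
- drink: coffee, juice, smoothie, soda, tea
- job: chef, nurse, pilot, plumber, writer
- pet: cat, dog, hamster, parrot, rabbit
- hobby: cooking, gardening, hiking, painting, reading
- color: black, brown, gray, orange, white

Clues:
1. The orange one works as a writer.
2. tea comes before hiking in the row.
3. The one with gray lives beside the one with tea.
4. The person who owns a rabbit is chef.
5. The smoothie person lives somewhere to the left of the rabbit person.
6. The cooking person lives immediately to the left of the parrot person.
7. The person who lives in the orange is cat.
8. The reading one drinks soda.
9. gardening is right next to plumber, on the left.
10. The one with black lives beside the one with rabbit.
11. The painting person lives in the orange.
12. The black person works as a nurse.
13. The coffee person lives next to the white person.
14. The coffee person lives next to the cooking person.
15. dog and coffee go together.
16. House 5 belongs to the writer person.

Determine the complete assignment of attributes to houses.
Solution:

House | Drink | Job | Pet | Hobby | Color
-----------------------------------------
  1   | coffee | pilot | dog | gardening | gray
  2   | tea | plumber | hamster | cooking | white
  3   | smoothie | nurse | parrot | hiking | black
  4   | soda | chef | rabbit | reading | brown
  5   | juice | writer | cat | painting | orange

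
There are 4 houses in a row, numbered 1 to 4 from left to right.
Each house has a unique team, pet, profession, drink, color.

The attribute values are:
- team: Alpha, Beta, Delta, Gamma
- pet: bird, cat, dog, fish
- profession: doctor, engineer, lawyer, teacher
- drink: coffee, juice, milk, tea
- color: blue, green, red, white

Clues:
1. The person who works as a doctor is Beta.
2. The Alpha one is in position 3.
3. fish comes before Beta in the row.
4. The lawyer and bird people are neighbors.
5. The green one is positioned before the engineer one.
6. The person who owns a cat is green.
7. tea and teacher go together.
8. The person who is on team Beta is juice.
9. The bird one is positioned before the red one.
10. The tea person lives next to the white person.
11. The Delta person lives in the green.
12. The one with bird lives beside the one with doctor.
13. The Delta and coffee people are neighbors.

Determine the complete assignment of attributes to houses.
Solution:

House | Team | Pet | Profession | Drink | Color
-----------------------------------------------
  1   | Delta | cat | teacher | tea | green
  2   | Gamma | fish | lawyer | coffee | white
  3   | Alpha | bird | engineer | milk | blue
  4   | Beta | dog | doctor | juice | red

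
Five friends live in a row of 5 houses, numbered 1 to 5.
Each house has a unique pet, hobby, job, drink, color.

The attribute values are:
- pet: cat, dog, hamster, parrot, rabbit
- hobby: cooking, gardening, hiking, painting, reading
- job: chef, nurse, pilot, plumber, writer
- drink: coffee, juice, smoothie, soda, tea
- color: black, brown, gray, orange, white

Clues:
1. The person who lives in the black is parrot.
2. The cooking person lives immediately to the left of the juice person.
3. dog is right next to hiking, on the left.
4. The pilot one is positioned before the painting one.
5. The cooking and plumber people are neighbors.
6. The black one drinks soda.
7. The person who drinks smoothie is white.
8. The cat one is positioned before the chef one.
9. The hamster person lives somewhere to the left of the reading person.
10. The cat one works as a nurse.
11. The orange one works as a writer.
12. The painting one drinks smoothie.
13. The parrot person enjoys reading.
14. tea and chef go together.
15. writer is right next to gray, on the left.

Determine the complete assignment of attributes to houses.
Solution:

House | Pet | Hobby | Job | Drink | Color
-----------------------------------------
  1   | dog | cooking | writer | coffee | orange
  2   | hamster | hiking | plumber | juice | gray
  3   | parrot | reading | pilot | soda | black
  4   | cat | painting | nurse | smoothie | white
  5   | rabbit | gardening | chef | tea | brown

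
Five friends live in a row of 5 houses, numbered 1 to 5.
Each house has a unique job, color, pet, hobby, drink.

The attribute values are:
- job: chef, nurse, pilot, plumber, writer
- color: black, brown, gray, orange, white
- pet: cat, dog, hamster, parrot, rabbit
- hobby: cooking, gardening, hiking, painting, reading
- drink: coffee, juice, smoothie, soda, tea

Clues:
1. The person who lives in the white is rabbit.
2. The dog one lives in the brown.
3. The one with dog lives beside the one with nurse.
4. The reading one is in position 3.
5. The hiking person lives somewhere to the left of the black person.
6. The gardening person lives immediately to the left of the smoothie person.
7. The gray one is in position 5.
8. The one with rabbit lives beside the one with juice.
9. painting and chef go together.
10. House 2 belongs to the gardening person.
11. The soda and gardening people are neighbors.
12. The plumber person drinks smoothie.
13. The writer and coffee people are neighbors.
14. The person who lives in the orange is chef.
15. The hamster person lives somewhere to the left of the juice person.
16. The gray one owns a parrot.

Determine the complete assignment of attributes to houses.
Solution:

House | Job | Color | Pet | Hobby | Drink
-----------------------------------------
  1   | writer | brown | dog | hiking | soda
  2   | nurse | black | hamster | gardening | coffee
  3   | plumber | white | rabbit | reading | smoothie
  4   | chef | orange | cat | painting | juice
  5   | pilot | gray | parrot | cooking | tea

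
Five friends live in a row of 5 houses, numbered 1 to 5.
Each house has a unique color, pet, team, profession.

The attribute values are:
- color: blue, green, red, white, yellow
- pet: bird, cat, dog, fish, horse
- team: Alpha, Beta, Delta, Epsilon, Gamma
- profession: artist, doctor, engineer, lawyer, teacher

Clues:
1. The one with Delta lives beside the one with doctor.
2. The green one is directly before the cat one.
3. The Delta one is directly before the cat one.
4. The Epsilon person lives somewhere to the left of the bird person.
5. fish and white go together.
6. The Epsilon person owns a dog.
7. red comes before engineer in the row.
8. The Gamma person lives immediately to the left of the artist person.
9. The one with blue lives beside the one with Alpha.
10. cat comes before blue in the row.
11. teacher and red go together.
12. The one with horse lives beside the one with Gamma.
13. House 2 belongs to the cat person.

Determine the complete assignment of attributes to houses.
Solution:

House | Color | Pet | Team | Profession
---------------------------------------
  1   | green | horse | Delta | lawyer
  2   | yellow | cat | Gamma | doctor
  3   | blue | dog | Epsilon | artist
  4   | red | bird | Alpha | teacher
  5   | white | fish | Beta | engineer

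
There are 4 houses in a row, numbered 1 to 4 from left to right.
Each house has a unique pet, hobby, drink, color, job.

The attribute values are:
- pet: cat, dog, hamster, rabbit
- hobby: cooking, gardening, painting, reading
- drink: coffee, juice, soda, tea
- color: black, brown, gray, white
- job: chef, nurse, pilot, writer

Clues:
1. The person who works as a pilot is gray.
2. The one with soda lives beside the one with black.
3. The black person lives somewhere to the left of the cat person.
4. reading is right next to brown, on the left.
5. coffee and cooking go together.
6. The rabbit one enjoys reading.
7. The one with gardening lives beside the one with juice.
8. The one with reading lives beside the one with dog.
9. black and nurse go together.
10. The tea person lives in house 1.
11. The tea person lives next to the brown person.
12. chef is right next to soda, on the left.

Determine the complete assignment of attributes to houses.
Solution:

House | Pet | Hobby | Drink | Color | Job
-----------------------------------------
  1   | rabbit | reading | tea | white | chef
  2   | dog | gardening | soda | brown | writer
  3   | hamster | painting | juice | black | nurse
  4   | cat | cooking | coffee | gray | pilot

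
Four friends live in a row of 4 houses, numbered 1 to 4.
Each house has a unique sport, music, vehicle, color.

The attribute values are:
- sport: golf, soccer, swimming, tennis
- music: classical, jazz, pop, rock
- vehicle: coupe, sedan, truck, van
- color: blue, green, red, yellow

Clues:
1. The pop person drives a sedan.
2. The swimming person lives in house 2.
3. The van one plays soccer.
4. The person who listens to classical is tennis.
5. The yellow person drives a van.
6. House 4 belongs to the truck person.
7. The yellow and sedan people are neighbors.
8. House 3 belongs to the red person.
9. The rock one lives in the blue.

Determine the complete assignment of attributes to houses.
Solution:

House | Sport | Music | Vehicle | Color
---------------------------------------
  1   | soccer | jazz | van | yellow
  2   | swimming | pop | sedan | green
  3   | tennis | classical | coupe | red
  4   | golf | rock | truck | blue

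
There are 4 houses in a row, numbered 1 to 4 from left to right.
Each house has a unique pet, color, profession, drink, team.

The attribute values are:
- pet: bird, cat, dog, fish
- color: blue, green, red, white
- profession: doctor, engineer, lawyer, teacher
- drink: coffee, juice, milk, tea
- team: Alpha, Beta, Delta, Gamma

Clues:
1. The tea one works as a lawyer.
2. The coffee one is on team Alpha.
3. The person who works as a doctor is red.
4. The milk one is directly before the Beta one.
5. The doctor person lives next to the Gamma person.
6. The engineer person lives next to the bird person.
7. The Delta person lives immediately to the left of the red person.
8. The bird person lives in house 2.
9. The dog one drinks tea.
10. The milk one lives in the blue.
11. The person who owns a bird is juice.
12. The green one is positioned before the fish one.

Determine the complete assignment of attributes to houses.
Solution:

House | Pet | Color | Profession | Drink | Team
-----------------------------------------------
  1   | cat | blue | engineer | milk | Delta
  2   | bird | red | doctor | juice | Beta
  3   | dog | green | lawyer | tea | Gamma
  4   | fish | white | teacher | coffee | Alpha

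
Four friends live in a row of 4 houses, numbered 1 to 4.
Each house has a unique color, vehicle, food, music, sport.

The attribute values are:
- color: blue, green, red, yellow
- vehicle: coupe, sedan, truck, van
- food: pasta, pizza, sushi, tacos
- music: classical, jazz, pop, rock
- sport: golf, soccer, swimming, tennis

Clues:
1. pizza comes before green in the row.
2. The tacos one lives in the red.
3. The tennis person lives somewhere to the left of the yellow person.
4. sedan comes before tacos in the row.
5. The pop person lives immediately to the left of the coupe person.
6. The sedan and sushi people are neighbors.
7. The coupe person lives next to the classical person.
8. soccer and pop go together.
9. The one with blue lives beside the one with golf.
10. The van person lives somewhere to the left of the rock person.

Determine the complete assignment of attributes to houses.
Solution:

House | Color | Vehicle | Food | Music | Sport
----------------------------------------------
  1   | blue | sedan | pizza | pop | soccer
  2   | green | coupe | sushi | jazz | golf
  3   | red | van | tacos | classical | tennis
  4   | yellow | truck | pasta | rock | swimming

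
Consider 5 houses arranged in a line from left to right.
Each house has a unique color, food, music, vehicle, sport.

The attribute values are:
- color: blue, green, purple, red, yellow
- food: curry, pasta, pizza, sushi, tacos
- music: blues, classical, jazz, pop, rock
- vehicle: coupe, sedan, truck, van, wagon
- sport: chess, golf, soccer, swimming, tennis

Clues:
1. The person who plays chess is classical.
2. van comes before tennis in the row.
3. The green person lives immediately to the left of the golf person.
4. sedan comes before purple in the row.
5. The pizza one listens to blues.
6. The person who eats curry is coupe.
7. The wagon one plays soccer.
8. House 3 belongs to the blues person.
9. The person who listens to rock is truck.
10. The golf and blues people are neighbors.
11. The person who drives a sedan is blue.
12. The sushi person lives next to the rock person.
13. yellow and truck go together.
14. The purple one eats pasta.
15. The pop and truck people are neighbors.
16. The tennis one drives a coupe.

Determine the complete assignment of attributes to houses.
Solution:

House | Color | Food | Music | Vehicle | Sport
----------------------------------------------
  1   | green | sushi | pop | wagon | soccer
  2   | yellow | tacos | rock | truck | golf
  3   | blue | pizza | blues | sedan | swimming
  4   | purple | pasta | classical | van | chess
  5   | red | curry | jazz | coupe | tennis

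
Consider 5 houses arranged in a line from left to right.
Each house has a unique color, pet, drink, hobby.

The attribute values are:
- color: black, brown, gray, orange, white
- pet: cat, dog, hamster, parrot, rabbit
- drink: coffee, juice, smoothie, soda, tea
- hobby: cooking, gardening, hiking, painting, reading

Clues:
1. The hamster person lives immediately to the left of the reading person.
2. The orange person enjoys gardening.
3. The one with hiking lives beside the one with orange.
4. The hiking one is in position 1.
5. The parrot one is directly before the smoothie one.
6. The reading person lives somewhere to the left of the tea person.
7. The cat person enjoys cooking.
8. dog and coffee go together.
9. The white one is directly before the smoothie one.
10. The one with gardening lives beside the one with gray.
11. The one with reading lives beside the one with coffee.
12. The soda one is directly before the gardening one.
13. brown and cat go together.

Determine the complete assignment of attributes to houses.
Solution:

House | Color | Pet | Drink | Hobby
-----------------------------------
  1   | white | parrot | soda | hiking
  2   | orange | hamster | smoothie | gardening
  3   | gray | rabbit | juice | reading
  4   | black | dog | coffee | painting
  5   | brown | cat | tea | cooking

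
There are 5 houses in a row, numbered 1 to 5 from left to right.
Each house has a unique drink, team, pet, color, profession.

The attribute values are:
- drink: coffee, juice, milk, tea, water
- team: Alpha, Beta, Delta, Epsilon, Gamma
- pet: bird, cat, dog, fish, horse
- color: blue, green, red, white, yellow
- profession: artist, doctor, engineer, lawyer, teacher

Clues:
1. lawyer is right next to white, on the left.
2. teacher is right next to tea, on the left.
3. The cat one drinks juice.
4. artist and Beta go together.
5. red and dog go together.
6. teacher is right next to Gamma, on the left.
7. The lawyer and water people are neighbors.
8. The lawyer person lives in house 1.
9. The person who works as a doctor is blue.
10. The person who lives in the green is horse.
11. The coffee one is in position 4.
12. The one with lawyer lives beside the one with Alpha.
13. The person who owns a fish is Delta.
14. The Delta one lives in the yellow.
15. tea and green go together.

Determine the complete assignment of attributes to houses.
Solution:

House | Drink | Team | Pet | Color | Profession
-----------------------------------------------
  1   | milk | Delta | fish | yellow | lawyer
  2   | water | Alpha | bird | white | teacher
  3   | tea | Gamma | horse | green | engineer
  4   | coffee | Beta | dog | red | artist
  5   | juice | Epsilon | cat | blue | doctor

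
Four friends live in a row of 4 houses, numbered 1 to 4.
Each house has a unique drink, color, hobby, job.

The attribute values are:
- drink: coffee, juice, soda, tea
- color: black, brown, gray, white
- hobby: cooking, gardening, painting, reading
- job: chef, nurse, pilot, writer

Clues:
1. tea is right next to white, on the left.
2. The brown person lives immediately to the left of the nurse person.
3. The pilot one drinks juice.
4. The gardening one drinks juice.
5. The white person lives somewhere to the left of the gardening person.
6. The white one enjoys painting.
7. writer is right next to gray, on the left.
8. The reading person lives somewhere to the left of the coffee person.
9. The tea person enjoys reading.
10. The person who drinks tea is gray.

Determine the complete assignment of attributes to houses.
Solution:

House | Drink | Color | Hobby | Job
-----------------------------------
  1   | soda | brown | cooking | writer
  2   | tea | gray | reading | nurse
  3   | coffee | white | painting | chef
  4   | juice | black | gardening | pilot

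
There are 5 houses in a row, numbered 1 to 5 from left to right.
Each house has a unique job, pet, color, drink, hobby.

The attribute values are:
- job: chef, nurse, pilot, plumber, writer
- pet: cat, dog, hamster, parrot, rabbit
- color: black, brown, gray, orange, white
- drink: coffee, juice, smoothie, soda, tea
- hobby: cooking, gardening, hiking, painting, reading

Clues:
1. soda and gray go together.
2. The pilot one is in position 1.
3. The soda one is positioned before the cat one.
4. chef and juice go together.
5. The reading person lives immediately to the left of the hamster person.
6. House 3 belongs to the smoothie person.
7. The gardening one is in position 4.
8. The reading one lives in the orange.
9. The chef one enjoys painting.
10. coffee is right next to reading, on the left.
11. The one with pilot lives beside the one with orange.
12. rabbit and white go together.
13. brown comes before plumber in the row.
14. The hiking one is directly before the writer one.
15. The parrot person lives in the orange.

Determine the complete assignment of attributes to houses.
Solution:

House | Job | Pet | Color | Drink | Hobby
-----------------------------------------
  1   | pilot | rabbit | white | coffee | hiking
  2   | writer | parrot | orange | tea | reading
  3   | nurse | hamster | brown | smoothie | cooking
  4   | plumber | dog | gray | soda | gardening
  5   | chef | cat | black | juice | painting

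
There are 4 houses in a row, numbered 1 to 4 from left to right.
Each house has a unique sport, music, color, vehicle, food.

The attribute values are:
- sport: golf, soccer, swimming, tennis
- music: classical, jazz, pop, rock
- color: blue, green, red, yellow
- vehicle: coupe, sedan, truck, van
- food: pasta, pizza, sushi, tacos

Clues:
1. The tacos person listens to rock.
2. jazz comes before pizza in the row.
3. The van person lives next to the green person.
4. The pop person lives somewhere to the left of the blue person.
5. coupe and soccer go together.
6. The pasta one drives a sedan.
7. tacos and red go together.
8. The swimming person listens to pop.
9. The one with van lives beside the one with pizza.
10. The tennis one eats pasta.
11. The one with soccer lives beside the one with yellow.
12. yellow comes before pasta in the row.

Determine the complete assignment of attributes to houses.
Solution:

House | Sport | Music | Color | Vehicle | Food
----------------------------------------------
  1   | soccer | rock | red | coupe | tacos
  2   | golf | jazz | yellow | van | sushi
  3   | swimming | pop | green | truck | pizza
  4   | tennis | classical | blue | sedan | pasta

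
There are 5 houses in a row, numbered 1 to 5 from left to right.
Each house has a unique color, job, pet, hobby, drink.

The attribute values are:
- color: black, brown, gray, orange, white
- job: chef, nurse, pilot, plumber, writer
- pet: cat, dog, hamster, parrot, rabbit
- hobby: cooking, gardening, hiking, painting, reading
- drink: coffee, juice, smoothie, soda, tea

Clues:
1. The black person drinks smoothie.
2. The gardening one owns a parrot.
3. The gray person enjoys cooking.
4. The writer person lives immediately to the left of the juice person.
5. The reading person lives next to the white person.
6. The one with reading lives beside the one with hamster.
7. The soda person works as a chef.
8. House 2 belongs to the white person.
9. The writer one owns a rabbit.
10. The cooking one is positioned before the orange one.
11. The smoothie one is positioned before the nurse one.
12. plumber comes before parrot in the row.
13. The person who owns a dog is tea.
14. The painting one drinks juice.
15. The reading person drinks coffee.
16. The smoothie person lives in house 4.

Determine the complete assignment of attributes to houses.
Solution:

House | Color | Job | Pet | Hobby | Drink
-----------------------------------------
  1   | brown | writer | rabbit | reading | coffee
  2   | white | plumber | hamster | painting | juice
  3   | gray | chef | cat | cooking | soda
  4   | black | pilot | parrot | gardening | smoothie
  5   | orange | nurse | dog | hiking | tea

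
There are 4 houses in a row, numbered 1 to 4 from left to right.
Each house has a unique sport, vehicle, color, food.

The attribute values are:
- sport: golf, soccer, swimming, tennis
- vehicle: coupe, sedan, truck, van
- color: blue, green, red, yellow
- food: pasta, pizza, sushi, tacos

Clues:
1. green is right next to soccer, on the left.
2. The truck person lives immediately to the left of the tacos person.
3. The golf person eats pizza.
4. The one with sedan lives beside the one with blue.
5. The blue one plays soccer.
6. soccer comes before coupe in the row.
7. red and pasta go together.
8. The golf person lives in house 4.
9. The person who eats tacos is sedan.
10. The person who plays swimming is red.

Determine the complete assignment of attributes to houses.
Solution:

House | Sport | Vehicle | Color | Food
--------------------------------------
  1   | swimming | truck | red | pasta
  2   | tennis | sedan | green | tacos
  3   | soccer | van | blue | sushi
  4   | golf | coupe | yellow | pizza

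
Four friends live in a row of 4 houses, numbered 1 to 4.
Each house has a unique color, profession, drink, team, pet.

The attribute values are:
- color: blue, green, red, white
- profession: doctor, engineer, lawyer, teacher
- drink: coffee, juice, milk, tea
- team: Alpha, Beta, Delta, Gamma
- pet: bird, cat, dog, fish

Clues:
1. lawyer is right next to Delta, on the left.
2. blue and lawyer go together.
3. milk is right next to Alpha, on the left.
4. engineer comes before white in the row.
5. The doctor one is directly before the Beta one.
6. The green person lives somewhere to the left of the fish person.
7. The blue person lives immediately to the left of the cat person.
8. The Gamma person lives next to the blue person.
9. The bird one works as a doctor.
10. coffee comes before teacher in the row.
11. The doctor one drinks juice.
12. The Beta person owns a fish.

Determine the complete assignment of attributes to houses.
Solution:

House | Color | Profession | Drink | Team | Pet
-----------------------------------------------
  1   | green | doctor | juice | Gamma | bird
  2   | blue | lawyer | coffee | Beta | fish
  3   | red | engineer | milk | Delta | cat
  4   | white | teacher | tea | Alpha | dog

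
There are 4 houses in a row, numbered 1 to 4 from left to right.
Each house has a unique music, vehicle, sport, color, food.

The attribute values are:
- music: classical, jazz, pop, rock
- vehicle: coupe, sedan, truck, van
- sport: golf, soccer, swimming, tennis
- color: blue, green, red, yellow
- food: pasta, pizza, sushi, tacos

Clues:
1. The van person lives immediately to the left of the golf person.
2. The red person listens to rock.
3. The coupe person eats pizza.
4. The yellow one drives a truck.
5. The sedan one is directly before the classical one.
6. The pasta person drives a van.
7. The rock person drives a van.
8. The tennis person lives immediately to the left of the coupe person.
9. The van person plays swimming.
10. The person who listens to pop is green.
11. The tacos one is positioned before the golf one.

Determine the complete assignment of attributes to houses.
Solution:

House | Music | Vehicle | Sport | Color | Food
----------------------------------------------
  1   | pop | sedan | tennis | green | tacos
  2   | classical | coupe | soccer | blue | pizza
  3   | rock | van | swimming | red | pasta
  4   | jazz | truck | golf | yellow | sushi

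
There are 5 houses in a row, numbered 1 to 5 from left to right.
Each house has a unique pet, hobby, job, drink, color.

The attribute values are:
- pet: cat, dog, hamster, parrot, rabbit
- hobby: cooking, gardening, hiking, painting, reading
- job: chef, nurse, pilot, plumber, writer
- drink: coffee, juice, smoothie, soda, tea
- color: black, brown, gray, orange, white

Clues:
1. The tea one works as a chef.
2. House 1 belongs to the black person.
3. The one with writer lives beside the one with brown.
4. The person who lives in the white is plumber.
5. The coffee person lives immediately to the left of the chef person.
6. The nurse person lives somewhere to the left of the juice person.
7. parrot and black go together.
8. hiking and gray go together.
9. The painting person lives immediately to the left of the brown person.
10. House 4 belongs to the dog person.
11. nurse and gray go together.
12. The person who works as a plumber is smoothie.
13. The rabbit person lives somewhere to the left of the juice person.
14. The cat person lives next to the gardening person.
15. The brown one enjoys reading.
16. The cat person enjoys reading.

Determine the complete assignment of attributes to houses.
Solution:

House | Pet | Hobby | Job | Drink | Color
-----------------------------------------
  1   | parrot | painting | writer | coffee | black
  2   | cat | reading | chef | tea | brown
  3   | rabbit | gardening | plumber | smoothie | white
  4   | dog | hiking | nurse | soda | gray
  5   | hamster | cooking | pilot | juice | orange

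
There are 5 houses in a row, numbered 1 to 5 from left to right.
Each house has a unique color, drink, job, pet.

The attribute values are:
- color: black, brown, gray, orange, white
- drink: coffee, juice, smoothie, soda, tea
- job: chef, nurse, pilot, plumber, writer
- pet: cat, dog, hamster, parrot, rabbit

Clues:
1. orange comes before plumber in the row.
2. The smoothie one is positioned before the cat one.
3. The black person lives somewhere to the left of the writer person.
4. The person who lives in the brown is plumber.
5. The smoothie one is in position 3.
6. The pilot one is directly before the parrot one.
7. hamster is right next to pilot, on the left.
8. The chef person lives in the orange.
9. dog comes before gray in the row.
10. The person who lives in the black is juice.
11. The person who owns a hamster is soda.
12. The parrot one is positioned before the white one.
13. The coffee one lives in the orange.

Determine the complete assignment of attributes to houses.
Solution:

House | Color | Drink | Job | Pet
---------------------------------
  1   | orange | coffee | chef | dog
  2   | brown | soda | plumber | hamster
  3   | gray | smoothie | pilot | rabbit
  4   | black | juice | nurse | parrot
  5   | white | tea | writer | cat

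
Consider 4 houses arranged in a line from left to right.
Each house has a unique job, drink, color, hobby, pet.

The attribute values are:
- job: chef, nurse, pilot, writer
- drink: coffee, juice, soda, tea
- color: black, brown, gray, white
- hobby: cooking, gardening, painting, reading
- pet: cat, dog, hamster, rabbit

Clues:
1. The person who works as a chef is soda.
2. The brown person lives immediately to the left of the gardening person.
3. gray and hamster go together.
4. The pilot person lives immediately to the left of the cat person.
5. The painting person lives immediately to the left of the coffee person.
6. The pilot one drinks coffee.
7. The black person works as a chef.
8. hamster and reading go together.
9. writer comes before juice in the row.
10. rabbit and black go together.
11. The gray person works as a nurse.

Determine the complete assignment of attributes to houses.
Solution:

House | Job | Drink | Color | Hobby | Pet
-----------------------------------------
  1   | chef | soda | black | painting | rabbit
  2   | pilot | coffee | brown | cooking | dog
  3   | writer | tea | white | gardening | cat
  4   | nurse | juice | gray | reading | hamster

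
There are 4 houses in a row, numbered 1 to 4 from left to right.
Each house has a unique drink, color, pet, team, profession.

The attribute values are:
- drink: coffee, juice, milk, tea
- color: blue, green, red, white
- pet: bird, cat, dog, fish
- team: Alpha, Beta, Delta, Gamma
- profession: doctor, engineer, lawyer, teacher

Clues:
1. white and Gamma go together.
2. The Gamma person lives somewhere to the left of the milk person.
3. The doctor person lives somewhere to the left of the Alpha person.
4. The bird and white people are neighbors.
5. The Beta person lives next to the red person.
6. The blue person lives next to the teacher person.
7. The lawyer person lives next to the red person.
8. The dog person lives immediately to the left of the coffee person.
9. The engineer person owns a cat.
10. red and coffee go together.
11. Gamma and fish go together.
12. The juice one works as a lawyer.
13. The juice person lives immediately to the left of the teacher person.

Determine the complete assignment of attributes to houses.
Solution:

House | Drink | Color | Pet | Team | Profession
-----------------------------------------------
  1   | juice | blue | dog | Beta | lawyer
  2   | coffee | red | bird | Delta | teacher
  3   | tea | white | fish | Gamma | doctor
  4   | milk | green | cat | Alpha | engineer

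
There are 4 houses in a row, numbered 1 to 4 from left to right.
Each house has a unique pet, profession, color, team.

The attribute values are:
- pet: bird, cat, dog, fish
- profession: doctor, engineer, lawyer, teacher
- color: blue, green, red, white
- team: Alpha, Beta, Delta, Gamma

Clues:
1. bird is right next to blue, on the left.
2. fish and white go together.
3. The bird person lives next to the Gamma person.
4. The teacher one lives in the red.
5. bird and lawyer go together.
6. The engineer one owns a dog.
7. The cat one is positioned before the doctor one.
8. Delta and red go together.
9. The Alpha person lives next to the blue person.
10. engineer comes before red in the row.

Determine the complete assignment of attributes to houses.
Solution:

House | Pet | Profession | Color | Team
---------------------------------------
  1   | bird | lawyer | green | Alpha
  2   | dog | engineer | blue | Gamma
  3   | cat | teacher | red | Delta
  4   | fish | doctor | white | Beta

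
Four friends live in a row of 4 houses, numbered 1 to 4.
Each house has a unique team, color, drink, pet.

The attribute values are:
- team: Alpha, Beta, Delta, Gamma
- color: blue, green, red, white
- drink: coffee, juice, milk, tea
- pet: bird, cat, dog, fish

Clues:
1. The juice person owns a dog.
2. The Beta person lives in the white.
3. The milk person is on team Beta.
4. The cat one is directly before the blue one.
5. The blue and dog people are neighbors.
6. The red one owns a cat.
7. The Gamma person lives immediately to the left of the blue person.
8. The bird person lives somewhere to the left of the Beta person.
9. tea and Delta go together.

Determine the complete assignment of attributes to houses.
Solution:

House | Team | Color | Drink | Pet
----------------------------------
  1   | Gamma | red | coffee | cat
  2   | Delta | blue | tea | bird
  3   | Alpha | green | juice | dog
  4   | Beta | white | milk | fish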